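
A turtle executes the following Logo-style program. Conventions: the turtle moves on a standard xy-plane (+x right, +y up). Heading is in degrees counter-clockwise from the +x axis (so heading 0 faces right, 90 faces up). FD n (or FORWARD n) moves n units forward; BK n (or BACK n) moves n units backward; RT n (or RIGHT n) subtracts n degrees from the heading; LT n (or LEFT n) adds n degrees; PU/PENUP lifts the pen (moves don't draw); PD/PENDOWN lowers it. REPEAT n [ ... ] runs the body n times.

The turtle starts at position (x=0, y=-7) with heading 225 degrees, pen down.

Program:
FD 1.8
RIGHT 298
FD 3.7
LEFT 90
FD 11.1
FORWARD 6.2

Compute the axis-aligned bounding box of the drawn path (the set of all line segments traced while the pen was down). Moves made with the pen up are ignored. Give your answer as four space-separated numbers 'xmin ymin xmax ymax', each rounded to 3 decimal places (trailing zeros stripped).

Answer: -1.273 -11.811 16.353 -6.753

Derivation:
Executing turtle program step by step:
Start: pos=(0,-7), heading=225, pen down
FD 1.8: (0,-7) -> (-1.273,-8.273) [heading=225, draw]
RT 298: heading 225 -> 287
FD 3.7: (-1.273,-8.273) -> (-0.191,-11.811) [heading=287, draw]
LT 90: heading 287 -> 17
FD 11.1: (-0.191,-11.811) -> (10.424,-8.566) [heading=17, draw]
FD 6.2: (10.424,-8.566) -> (16.353,-6.753) [heading=17, draw]
Final: pos=(16.353,-6.753), heading=17, 4 segment(s) drawn

Segment endpoints: x in {-1.273, -0.191, 0, 10.424, 16.353}, y in {-11.811, -8.566, -8.273, -7, -6.753}
xmin=-1.273, ymin=-11.811, xmax=16.353, ymax=-6.753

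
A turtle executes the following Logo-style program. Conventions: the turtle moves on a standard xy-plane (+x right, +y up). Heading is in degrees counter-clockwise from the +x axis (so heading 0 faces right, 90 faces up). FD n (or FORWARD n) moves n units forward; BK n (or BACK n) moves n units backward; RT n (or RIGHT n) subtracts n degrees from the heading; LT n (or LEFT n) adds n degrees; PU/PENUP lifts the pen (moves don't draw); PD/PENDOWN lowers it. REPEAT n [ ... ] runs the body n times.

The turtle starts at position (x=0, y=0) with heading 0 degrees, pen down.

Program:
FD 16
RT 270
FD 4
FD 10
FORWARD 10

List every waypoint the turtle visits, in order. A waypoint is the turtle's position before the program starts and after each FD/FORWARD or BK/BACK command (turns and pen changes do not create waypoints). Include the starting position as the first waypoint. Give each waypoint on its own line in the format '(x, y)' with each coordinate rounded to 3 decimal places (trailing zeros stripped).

Answer: (0, 0)
(16, 0)
(16, 4)
(16, 14)
(16, 24)

Derivation:
Executing turtle program step by step:
Start: pos=(0,0), heading=0, pen down
FD 16: (0,0) -> (16,0) [heading=0, draw]
RT 270: heading 0 -> 90
FD 4: (16,0) -> (16,4) [heading=90, draw]
FD 10: (16,4) -> (16,14) [heading=90, draw]
FD 10: (16,14) -> (16,24) [heading=90, draw]
Final: pos=(16,24), heading=90, 4 segment(s) drawn
Waypoints (5 total):
(0, 0)
(16, 0)
(16, 4)
(16, 14)
(16, 24)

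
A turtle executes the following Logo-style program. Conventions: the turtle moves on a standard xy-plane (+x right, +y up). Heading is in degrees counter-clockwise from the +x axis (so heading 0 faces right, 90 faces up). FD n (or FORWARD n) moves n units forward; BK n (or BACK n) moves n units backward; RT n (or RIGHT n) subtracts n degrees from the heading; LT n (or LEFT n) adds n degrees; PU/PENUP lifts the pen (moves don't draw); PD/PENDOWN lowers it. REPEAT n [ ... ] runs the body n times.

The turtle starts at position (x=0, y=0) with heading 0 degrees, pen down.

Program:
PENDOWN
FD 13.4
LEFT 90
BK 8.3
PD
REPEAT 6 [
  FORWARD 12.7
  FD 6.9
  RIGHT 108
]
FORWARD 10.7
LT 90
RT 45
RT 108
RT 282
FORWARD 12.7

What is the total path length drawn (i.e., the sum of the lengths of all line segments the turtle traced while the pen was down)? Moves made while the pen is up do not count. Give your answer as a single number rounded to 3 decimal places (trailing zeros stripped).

Executing turtle program step by step:
Start: pos=(0,0), heading=0, pen down
PD: pen down
FD 13.4: (0,0) -> (13.4,0) [heading=0, draw]
LT 90: heading 0 -> 90
BK 8.3: (13.4,0) -> (13.4,-8.3) [heading=90, draw]
PD: pen down
REPEAT 6 [
  -- iteration 1/6 --
  FD 12.7: (13.4,-8.3) -> (13.4,4.4) [heading=90, draw]
  FD 6.9: (13.4,4.4) -> (13.4,11.3) [heading=90, draw]
  RT 108: heading 90 -> 342
  -- iteration 2/6 --
  FD 12.7: (13.4,11.3) -> (25.478,7.375) [heading=342, draw]
  FD 6.9: (25.478,7.375) -> (32.041,5.243) [heading=342, draw]
  RT 108: heading 342 -> 234
  -- iteration 3/6 --
  FD 12.7: (32.041,5.243) -> (24.576,-5.031) [heading=234, draw]
  FD 6.9: (24.576,-5.031) -> (20.52,-10.613) [heading=234, draw]
  RT 108: heading 234 -> 126
  -- iteration 4/6 --
  FD 12.7: (20.52,-10.613) -> (13.055,-0.339) [heading=126, draw]
  FD 6.9: (13.055,-0.339) -> (9,5.243) [heading=126, draw]
  RT 108: heading 126 -> 18
  -- iteration 5/6 --
  FD 12.7: (9,5.243) -> (21.078,9.168) [heading=18, draw]
  FD 6.9: (21.078,9.168) -> (27.64,11.3) [heading=18, draw]
  RT 108: heading 18 -> 270
  -- iteration 6/6 --
  FD 12.7: (27.64,11.3) -> (27.64,-1.4) [heading=270, draw]
  FD 6.9: (27.64,-1.4) -> (27.64,-8.3) [heading=270, draw]
  RT 108: heading 270 -> 162
]
FD 10.7: (27.64,-8.3) -> (17.464,-4.994) [heading=162, draw]
LT 90: heading 162 -> 252
RT 45: heading 252 -> 207
RT 108: heading 207 -> 99
RT 282: heading 99 -> 177
FD 12.7: (17.464,-4.994) -> (4.781,-4.329) [heading=177, draw]
Final: pos=(4.781,-4.329), heading=177, 16 segment(s) drawn

Segment lengths:
  seg 1: (0,0) -> (13.4,0), length = 13.4
  seg 2: (13.4,0) -> (13.4,-8.3), length = 8.3
  seg 3: (13.4,-8.3) -> (13.4,4.4), length = 12.7
  seg 4: (13.4,4.4) -> (13.4,11.3), length = 6.9
  seg 5: (13.4,11.3) -> (25.478,7.375), length = 12.7
  seg 6: (25.478,7.375) -> (32.041,5.243), length = 6.9
  seg 7: (32.041,5.243) -> (24.576,-5.031), length = 12.7
  seg 8: (24.576,-5.031) -> (20.52,-10.613), length = 6.9
  seg 9: (20.52,-10.613) -> (13.055,-0.339), length = 12.7
  seg 10: (13.055,-0.339) -> (9,5.243), length = 6.9
  seg 11: (9,5.243) -> (21.078,9.168), length = 12.7
  seg 12: (21.078,9.168) -> (27.64,11.3), length = 6.9
  seg 13: (27.64,11.3) -> (27.64,-1.4), length = 12.7
  seg 14: (27.64,-1.4) -> (27.64,-8.3), length = 6.9
  seg 15: (27.64,-8.3) -> (17.464,-4.994), length = 10.7
  seg 16: (17.464,-4.994) -> (4.781,-4.329), length = 12.7
Total = 162.7

Answer: 162.7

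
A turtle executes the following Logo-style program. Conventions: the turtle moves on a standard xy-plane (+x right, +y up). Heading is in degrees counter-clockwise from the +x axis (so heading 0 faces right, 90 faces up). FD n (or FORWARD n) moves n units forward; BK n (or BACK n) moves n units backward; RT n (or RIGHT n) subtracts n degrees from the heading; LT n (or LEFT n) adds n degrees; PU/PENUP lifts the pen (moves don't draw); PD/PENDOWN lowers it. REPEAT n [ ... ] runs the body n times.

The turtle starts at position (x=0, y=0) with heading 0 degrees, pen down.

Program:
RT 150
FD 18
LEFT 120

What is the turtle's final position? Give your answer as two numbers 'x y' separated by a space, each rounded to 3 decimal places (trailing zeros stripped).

Executing turtle program step by step:
Start: pos=(0,0), heading=0, pen down
RT 150: heading 0 -> 210
FD 18: (0,0) -> (-15.588,-9) [heading=210, draw]
LT 120: heading 210 -> 330
Final: pos=(-15.588,-9), heading=330, 1 segment(s) drawn

Answer: -15.588 -9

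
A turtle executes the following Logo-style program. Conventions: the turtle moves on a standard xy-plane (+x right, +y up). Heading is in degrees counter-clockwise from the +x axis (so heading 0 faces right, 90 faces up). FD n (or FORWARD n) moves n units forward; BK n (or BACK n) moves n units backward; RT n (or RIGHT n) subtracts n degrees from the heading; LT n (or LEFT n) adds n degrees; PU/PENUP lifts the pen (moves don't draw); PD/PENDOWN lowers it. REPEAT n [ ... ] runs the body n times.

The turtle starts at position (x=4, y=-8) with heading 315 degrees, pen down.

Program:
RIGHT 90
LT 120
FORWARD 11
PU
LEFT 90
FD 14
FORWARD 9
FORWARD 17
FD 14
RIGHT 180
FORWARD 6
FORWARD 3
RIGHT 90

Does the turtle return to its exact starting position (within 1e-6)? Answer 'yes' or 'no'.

Answer: no

Derivation:
Executing turtle program step by step:
Start: pos=(4,-8), heading=315, pen down
RT 90: heading 315 -> 225
LT 120: heading 225 -> 345
FD 11: (4,-8) -> (14.625,-10.847) [heading=345, draw]
PU: pen up
LT 90: heading 345 -> 75
FD 14: (14.625,-10.847) -> (18.249,2.676) [heading=75, move]
FD 9: (18.249,2.676) -> (20.578,11.369) [heading=75, move]
FD 17: (20.578,11.369) -> (24.978,27.79) [heading=75, move]
FD 14: (24.978,27.79) -> (28.601,41.313) [heading=75, move]
RT 180: heading 75 -> 255
FD 6: (28.601,41.313) -> (27.048,35.517) [heading=255, move]
FD 3: (27.048,35.517) -> (26.272,32.62) [heading=255, move]
RT 90: heading 255 -> 165
Final: pos=(26.272,32.62), heading=165, 1 segment(s) drawn

Start position: (4, -8)
Final position: (26.272, 32.62)
Distance = 46.325; >= 1e-6 -> NOT closed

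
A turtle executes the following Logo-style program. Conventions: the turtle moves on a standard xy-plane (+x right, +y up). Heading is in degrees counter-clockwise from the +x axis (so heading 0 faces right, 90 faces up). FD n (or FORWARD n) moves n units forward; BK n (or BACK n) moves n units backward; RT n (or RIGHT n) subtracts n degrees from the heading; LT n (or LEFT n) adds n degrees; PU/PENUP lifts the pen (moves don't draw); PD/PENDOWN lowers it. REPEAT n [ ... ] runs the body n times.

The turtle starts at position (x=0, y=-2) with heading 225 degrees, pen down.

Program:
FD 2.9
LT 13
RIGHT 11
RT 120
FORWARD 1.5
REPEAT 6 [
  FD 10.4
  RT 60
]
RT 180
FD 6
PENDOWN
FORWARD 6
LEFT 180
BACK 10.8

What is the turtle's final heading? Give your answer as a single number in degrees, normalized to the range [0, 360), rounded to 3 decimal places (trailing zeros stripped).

Answer: 107

Derivation:
Executing turtle program step by step:
Start: pos=(0,-2), heading=225, pen down
FD 2.9: (0,-2) -> (-2.051,-4.051) [heading=225, draw]
LT 13: heading 225 -> 238
RT 11: heading 238 -> 227
RT 120: heading 227 -> 107
FD 1.5: (-2.051,-4.051) -> (-2.489,-2.616) [heading=107, draw]
REPEAT 6 [
  -- iteration 1/6 --
  FD 10.4: (-2.489,-2.616) -> (-5.53,7.329) [heading=107, draw]
  RT 60: heading 107 -> 47
  -- iteration 2/6 --
  FD 10.4: (-5.53,7.329) -> (1.563,14.935) [heading=47, draw]
  RT 60: heading 47 -> 347
  -- iteration 3/6 --
  FD 10.4: (1.563,14.935) -> (11.696,12.596) [heading=347, draw]
  RT 60: heading 347 -> 287
  -- iteration 4/6 --
  FD 10.4: (11.696,12.596) -> (14.737,2.65) [heading=287, draw]
  RT 60: heading 287 -> 227
  -- iteration 5/6 --
  FD 10.4: (14.737,2.65) -> (7.644,-4.956) [heading=227, draw]
  RT 60: heading 227 -> 167
  -- iteration 6/6 --
  FD 10.4: (7.644,-4.956) -> (-2.489,-2.616) [heading=167, draw]
  RT 60: heading 167 -> 107
]
RT 180: heading 107 -> 287
FD 6: (-2.489,-2.616) -> (-0.735,-8.354) [heading=287, draw]
PD: pen down
FD 6: (-0.735,-8.354) -> (1.019,-14.092) [heading=287, draw]
LT 180: heading 287 -> 107
BK 10.8: (1.019,-14.092) -> (4.177,-24.42) [heading=107, draw]
Final: pos=(4.177,-24.42), heading=107, 11 segment(s) drawn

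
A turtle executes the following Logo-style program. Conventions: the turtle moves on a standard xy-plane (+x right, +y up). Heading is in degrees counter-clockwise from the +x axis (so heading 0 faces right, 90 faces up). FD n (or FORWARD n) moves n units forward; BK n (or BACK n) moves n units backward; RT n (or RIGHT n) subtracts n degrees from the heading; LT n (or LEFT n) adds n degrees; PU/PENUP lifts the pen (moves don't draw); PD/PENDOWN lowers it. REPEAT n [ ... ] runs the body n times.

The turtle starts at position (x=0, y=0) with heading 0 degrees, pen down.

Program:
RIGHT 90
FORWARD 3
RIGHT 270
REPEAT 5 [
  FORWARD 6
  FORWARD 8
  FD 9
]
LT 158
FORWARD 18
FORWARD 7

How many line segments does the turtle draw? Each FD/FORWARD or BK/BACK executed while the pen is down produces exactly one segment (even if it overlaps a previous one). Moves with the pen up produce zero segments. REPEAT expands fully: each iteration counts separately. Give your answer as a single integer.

Executing turtle program step by step:
Start: pos=(0,0), heading=0, pen down
RT 90: heading 0 -> 270
FD 3: (0,0) -> (0,-3) [heading=270, draw]
RT 270: heading 270 -> 0
REPEAT 5 [
  -- iteration 1/5 --
  FD 6: (0,-3) -> (6,-3) [heading=0, draw]
  FD 8: (6,-3) -> (14,-3) [heading=0, draw]
  FD 9: (14,-3) -> (23,-3) [heading=0, draw]
  -- iteration 2/5 --
  FD 6: (23,-3) -> (29,-3) [heading=0, draw]
  FD 8: (29,-3) -> (37,-3) [heading=0, draw]
  FD 9: (37,-3) -> (46,-3) [heading=0, draw]
  -- iteration 3/5 --
  FD 6: (46,-3) -> (52,-3) [heading=0, draw]
  FD 8: (52,-3) -> (60,-3) [heading=0, draw]
  FD 9: (60,-3) -> (69,-3) [heading=0, draw]
  -- iteration 4/5 --
  FD 6: (69,-3) -> (75,-3) [heading=0, draw]
  FD 8: (75,-3) -> (83,-3) [heading=0, draw]
  FD 9: (83,-3) -> (92,-3) [heading=0, draw]
  -- iteration 5/5 --
  FD 6: (92,-3) -> (98,-3) [heading=0, draw]
  FD 8: (98,-3) -> (106,-3) [heading=0, draw]
  FD 9: (106,-3) -> (115,-3) [heading=0, draw]
]
LT 158: heading 0 -> 158
FD 18: (115,-3) -> (98.311,3.743) [heading=158, draw]
FD 7: (98.311,3.743) -> (91.82,6.365) [heading=158, draw]
Final: pos=(91.82,6.365), heading=158, 18 segment(s) drawn
Segments drawn: 18

Answer: 18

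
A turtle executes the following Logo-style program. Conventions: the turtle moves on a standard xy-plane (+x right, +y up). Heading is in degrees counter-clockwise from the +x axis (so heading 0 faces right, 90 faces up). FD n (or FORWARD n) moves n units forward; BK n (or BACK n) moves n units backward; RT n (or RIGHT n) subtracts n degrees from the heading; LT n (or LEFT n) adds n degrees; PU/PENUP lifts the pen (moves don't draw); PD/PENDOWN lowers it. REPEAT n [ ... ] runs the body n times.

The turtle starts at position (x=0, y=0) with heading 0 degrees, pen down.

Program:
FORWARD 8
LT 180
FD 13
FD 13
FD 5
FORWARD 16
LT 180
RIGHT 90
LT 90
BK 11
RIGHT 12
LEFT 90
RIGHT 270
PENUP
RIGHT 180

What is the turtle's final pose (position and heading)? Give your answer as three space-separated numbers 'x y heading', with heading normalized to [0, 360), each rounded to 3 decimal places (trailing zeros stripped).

Executing turtle program step by step:
Start: pos=(0,0), heading=0, pen down
FD 8: (0,0) -> (8,0) [heading=0, draw]
LT 180: heading 0 -> 180
FD 13: (8,0) -> (-5,0) [heading=180, draw]
FD 13: (-5,0) -> (-18,0) [heading=180, draw]
FD 5: (-18,0) -> (-23,0) [heading=180, draw]
FD 16: (-23,0) -> (-39,0) [heading=180, draw]
LT 180: heading 180 -> 0
RT 90: heading 0 -> 270
LT 90: heading 270 -> 0
BK 11: (-39,0) -> (-50,0) [heading=0, draw]
RT 12: heading 0 -> 348
LT 90: heading 348 -> 78
RT 270: heading 78 -> 168
PU: pen up
RT 180: heading 168 -> 348
Final: pos=(-50,0), heading=348, 6 segment(s) drawn

Answer: -50 0 348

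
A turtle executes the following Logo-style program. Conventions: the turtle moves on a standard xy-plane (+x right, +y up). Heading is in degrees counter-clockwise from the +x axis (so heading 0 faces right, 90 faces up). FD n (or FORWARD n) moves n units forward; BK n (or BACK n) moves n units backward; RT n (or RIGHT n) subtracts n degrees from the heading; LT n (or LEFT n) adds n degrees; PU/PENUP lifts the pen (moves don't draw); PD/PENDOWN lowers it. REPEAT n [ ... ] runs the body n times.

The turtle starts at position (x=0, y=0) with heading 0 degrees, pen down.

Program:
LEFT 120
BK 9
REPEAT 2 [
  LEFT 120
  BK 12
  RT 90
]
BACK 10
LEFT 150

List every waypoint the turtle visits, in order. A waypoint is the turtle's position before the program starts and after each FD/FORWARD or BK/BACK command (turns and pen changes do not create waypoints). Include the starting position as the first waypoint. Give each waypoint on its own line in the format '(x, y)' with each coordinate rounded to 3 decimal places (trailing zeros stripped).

Answer: (0, 0)
(4.5, -7.794)
(10.5, 2.598)
(10.5, 14.598)
(20.5, 14.598)

Derivation:
Executing turtle program step by step:
Start: pos=(0,0), heading=0, pen down
LT 120: heading 0 -> 120
BK 9: (0,0) -> (4.5,-7.794) [heading=120, draw]
REPEAT 2 [
  -- iteration 1/2 --
  LT 120: heading 120 -> 240
  BK 12: (4.5,-7.794) -> (10.5,2.598) [heading=240, draw]
  RT 90: heading 240 -> 150
  -- iteration 2/2 --
  LT 120: heading 150 -> 270
  BK 12: (10.5,2.598) -> (10.5,14.598) [heading=270, draw]
  RT 90: heading 270 -> 180
]
BK 10: (10.5,14.598) -> (20.5,14.598) [heading=180, draw]
LT 150: heading 180 -> 330
Final: pos=(20.5,14.598), heading=330, 4 segment(s) drawn
Waypoints (5 total):
(0, 0)
(4.5, -7.794)
(10.5, 2.598)
(10.5, 14.598)
(20.5, 14.598)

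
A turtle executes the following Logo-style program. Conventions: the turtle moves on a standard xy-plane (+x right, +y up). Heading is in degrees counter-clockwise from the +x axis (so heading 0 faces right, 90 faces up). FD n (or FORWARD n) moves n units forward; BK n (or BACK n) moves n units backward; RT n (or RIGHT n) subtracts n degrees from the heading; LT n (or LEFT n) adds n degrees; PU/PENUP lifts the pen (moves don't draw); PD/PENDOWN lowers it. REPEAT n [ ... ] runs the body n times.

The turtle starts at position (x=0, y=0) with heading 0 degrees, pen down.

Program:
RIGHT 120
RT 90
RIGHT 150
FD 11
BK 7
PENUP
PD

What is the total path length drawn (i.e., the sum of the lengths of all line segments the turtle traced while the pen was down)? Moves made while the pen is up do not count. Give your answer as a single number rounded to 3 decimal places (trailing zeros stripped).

Executing turtle program step by step:
Start: pos=(0,0), heading=0, pen down
RT 120: heading 0 -> 240
RT 90: heading 240 -> 150
RT 150: heading 150 -> 0
FD 11: (0,0) -> (11,0) [heading=0, draw]
BK 7: (11,0) -> (4,0) [heading=0, draw]
PU: pen up
PD: pen down
Final: pos=(4,0), heading=0, 2 segment(s) drawn

Segment lengths:
  seg 1: (0,0) -> (11,0), length = 11
  seg 2: (11,0) -> (4,0), length = 7
Total = 18

Answer: 18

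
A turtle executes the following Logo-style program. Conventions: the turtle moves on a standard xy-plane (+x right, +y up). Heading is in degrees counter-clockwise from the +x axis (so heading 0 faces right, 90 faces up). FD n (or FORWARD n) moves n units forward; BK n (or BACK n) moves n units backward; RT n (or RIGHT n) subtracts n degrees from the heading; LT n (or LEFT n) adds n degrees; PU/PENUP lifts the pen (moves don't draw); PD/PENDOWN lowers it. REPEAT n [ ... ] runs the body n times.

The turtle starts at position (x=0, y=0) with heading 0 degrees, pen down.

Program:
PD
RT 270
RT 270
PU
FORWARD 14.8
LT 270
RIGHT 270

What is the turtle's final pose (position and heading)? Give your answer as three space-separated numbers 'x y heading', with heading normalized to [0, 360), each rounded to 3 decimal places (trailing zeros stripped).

Answer: -14.8 0 180

Derivation:
Executing turtle program step by step:
Start: pos=(0,0), heading=0, pen down
PD: pen down
RT 270: heading 0 -> 90
RT 270: heading 90 -> 180
PU: pen up
FD 14.8: (0,0) -> (-14.8,0) [heading=180, move]
LT 270: heading 180 -> 90
RT 270: heading 90 -> 180
Final: pos=(-14.8,0), heading=180, 0 segment(s) drawn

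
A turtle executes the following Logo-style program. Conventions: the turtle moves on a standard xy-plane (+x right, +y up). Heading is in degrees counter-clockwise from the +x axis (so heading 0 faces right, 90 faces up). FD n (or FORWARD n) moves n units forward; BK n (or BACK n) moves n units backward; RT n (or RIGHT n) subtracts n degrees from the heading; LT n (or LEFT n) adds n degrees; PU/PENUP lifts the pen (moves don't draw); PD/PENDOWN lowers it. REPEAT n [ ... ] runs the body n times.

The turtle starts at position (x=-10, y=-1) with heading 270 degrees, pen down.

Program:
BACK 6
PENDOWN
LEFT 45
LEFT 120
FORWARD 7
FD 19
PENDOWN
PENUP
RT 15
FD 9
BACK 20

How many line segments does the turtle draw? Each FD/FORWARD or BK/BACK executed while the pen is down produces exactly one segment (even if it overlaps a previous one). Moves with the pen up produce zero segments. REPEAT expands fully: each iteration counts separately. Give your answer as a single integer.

Answer: 3

Derivation:
Executing turtle program step by step:
Start: pos=(-10,-1), heading=270, pen down
BK 6: (-10,-1) -> (-10,5) [heading=270, draw]
PD: pen down
LT 45: heading 270 -> 315
LT 120: heading 315 -> 75
FD 7: (-10,5) -> (-8.188,11.761) [heading=75, draw]
FD 19: (-8.188,11.761) -> (-3.271,30.114) [heading=75, draw]
PD: pen down
PU: pen up
RT 15: heading 75 -> 60
FD 9: (-3.271,30.114) -> (1.229,37.908) [heading=60, move]
BK 20: (1.229,37.908) -> (-8.771,20.588) [heading=60, move]
Final: pos=(-8.771,20.588), heading=60, 3 segment(s) drawn
Segments drawn: 3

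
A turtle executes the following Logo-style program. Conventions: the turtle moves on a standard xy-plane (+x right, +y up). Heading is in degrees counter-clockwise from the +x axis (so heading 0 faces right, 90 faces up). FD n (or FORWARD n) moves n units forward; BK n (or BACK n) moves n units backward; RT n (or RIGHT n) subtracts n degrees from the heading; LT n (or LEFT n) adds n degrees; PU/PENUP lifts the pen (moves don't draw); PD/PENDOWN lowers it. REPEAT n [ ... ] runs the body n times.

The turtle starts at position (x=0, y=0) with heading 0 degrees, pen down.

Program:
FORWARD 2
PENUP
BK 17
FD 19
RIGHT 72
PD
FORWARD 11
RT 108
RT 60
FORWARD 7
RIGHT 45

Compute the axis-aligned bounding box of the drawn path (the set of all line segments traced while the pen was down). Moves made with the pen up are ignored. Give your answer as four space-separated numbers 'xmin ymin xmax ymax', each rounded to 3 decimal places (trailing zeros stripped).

Executing turtle program step by step:
Start: pos=(0,0), heading=0, pen down
FD 2: (0,0) -> (2,0) [heading=0, draw]
PU: pen up
BK 17: (2,0) -> (-15,0) [heading=0, move]
FD 19: (-15,0) -> (4,0) [heading=0, move]
RT 72: heading 0 -> 288
PD: pen down
FD 11: (4,0) -> (7.399,-10.462) [heading=288, draw]
RT 108: heading 288 -> 180
RT 60: heading 180 -> 120
FD 7: (7.399,-10.462) -> (3.899,-4.399) [heading=120, draw]
RT 45: heading 120 -> 75
Final: pos=(3.899,-4.399), heading=75, 3 segment(s) drawn

Segment endpoints: x in {0, 2, 3.899, 4, 7.399}, y in {-10.462, -4.399, 0}
xmin=0, ymin=-10.462, xmax=7.399, ymax=0

Answer: 0 -10.462 7.399 0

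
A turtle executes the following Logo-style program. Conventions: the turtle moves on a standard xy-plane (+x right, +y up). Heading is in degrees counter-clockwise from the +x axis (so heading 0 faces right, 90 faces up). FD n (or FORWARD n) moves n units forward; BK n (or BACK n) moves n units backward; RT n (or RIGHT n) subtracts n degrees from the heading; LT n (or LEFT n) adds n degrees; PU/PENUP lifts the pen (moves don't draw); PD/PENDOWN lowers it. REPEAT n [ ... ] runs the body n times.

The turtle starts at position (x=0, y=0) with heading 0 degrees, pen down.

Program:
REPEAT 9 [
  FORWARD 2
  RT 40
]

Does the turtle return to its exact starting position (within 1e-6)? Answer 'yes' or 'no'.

Answer: yes

Derivation:
Executing turtle program step by step:
Start: pos=(0,0), heading=0, pen down
REPEAT 9 [
  -- iteration 1/9 --
  FD 2: (0,0) -> (2,0) [heading=0, draw]
  RT 40: heading 0 -> 320
  -- iteration 2/9 --
  FD 2: (2,0) -> (3.532,-1.286) [heading=320, draw]
  RT 40: heading 320 -> 280
  -- iteration 3/9 --
  FD 2: (3.532,-1.286) -> (3.879,-3.255) [heading=280, draw]
  RT 40: heading 280 -> 240
  -- iteration 4/9 --
  FD 2: (3.879,-3.255) -> (2.879,-4.987) [heading=240, draw]
  RT 40: heading 240 -> 200
  -- iteration 5/9 --
  FD 2: (2.879,-4.987) -> (1,-5.671) [heading=200, draw]
  RT 40: heading 200 -> 160
  -- iteration 6/9 --
  FD 2: (1,-5.671) -> (-0.879,-4.987) [heading=160, draw]
  RT 40: heading 160 -> 120
  -- iteration 7/9 --
  FD 2: (-0.879,-4.987) -> (-1.879,-3.255) [heading=120, draw]
  RT 40: heading 120 -> 80
  -- iteration 8/9 --
  FD 2: (-1.879,-3.255) -> (-1.532,-1.286) [heading=80, draw]
  RT 40: heading 80 -> 40
  -- iteration 9/9 --
  FD 2: (-1.532,-1.286) -> (0,0) [heading=40, draw]
  RT 40: heading 40 -> 0
]
Final: pos=(0,0), heading=0, 9 segment(s) drawn

Start position: (0, 0)
Final position: (0, 0)
Distance = 0; < 1e-6 -> CLOSED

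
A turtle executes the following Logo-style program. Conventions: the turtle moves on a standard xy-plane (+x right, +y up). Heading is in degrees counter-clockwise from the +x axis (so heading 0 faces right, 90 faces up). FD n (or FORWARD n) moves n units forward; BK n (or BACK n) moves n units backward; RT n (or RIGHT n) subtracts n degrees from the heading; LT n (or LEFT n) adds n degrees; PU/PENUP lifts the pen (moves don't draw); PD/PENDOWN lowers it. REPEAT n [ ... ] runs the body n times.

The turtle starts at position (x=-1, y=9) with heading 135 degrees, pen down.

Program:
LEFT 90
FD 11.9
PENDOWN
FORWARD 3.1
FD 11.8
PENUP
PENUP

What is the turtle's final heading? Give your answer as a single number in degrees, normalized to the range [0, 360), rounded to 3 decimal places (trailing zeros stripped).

Answer: 225

Derivation:
Executing turtle program step by step:
Start: pos=(-1,9), heading=135, pen down
LT 90: heading 135 -> 225
FD 11.9: (-1,9) -> (-9.415,0.585) [heading=225, draw]
PD: pen down
FD 3.1: (-9.415,0.585) -> (-11.607,-1.607) [heading=225, draw]
FD 11.8: (-11.607,-1.607) -> (-19.95,-9.95) [heading=225, draw]
PU: pen up
PU: pen up
Final: pos=(-19.95,-9.95), heading=225, 3 segment(s) drawn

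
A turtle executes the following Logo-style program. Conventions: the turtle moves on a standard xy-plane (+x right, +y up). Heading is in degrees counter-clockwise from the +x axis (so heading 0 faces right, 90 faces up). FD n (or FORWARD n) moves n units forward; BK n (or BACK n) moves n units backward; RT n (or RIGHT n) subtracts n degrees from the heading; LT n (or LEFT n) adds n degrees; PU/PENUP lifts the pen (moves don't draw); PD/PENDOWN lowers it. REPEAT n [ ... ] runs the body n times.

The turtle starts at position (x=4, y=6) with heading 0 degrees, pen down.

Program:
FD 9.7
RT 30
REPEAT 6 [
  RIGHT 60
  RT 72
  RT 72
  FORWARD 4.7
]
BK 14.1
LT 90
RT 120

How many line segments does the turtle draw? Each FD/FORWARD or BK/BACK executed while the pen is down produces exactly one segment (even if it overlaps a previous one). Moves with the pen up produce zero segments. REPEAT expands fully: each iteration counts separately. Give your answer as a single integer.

Answer: 8

Derivation:
Executing turtle program step by step:
Start: pos=(4,6), heading=0, pen down
FD 9.7: (4,6) -> (13.7,6) [heading=0, draw]
RT 30: heading 0 -> 330
REPEAT 6 [
  -- iteration 1/6 --
  RT 60: heading 330 -> 270
  RT 72: heading 270 -> 198
  RT 72: heading 198 -> 126
  FD 4.7: (13.7,6) -> (10.937,9.802) [heading=126, draw]
  -- iteration 2/6 --
  RT 60: heading 126 -> 66
  RT 72: heading 66 -> 354
  RT 72: heading 354 -> 282
  FD 4.7: (10.937,9.802) -> (11.915,5.205) [heading=282, draw]
  -- iteration 3/6 --
  RT 60: heading 282 -> 222
  RT 72: heading 222 -> 150
  RT 72: heading 150 -> 78
  FD 4.7: (11.915,5.205) -> (12.892,9.802) [heading=78, draw]
  -- iteration 4/6 --
  RT 60: heading 78 -> 18
  RT 72: heading 18 -> 306
  RT 72: heading 306 -> 234
  FD 4.7: (12.892,9.802) -> (10.129,6) [heading=234, draw]
  -- iteration 5/6 --
  RT 60: heading 234 -> 174
  RT 72: heading 174 -> 102
  RT 72: heading 102 -> 30
  FD 4.7: (10.129,6) -> (14.2,8.35) [heading=30, draw]
  -- iteration 6/6 --
  RT 60: heading 30 -> 330
  RT 72: heading 330 -> 258
  RT 72: heading 258 -> 186
  FD 4.7: (14.2,8.35) -> (9.525,7.859) [heading=186, draw]
]
BK 14.1: (9.525,7.859) -> (23.548,9.333) [heading=186, draw]
LT 90: heading 186 -> 276
RT 120: heading 276 -> 156
Final: pos=(23.548,9.333), heading=156, 8 segment(s) drawn
Segments drawn: 8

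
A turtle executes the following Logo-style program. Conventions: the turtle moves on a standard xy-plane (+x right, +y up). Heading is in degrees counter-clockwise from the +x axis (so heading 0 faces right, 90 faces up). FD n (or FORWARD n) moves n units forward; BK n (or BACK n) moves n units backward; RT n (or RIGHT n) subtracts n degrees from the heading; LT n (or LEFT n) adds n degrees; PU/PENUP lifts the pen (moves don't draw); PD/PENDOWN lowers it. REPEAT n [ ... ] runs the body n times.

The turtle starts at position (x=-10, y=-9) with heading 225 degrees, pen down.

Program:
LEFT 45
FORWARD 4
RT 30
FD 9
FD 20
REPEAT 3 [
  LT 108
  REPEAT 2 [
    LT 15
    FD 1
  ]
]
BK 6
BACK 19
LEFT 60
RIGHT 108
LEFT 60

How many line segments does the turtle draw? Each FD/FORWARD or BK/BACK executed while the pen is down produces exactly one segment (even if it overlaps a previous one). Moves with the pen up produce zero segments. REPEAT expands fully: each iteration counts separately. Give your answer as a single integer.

Answer: 11

Derivation:
Executing turtle program step by step:
Start: pos=(-10,-9), heading=225, pen down
LT 45: heading 225 -> 270
FD 4: (-10,-9) -> (-10,-13) [heading=270, draw]
RT 30: heading 270 -> 240
FD 9: (-10,-13) -> (-14.5,-20.794) [heading=240, draw]
FD 20: (-14.5,-20.794) -> (-24.5,-38.115) [heading=240, draw]
REPEAT 3 [
  -- iteration 1/3 --
  LT 108: heading 240 -> 348
  REPEAT 2 [
    -- iteration 1/2 --
    LT 15: heading 348 -> 3
    FD 1: (-24.5,-38.115) -> (-23.501,-38.062) [heading=3, draw]
    -- iteration 2/2 --
    LT 15: heading 3 -> 18
    FD 1: (-23.501,-38.062) -> (-22.55,-37.753) [heading=18, draw]
  ]
  -- iteration 2/3 --
  LT 108: heading 18 -> 126
  REPEAT 2 [
    -- iteration 1/2 --
    LT 15: heading 126 -> 141
    FD 1: (-22.55,-37.753) -> (-23.327,-37.124) [heading=141, draw]
    -- iteration 2/2 --
    LT 15: heading 141 -> 156
    FD 1: (-23.327,-37.124) -> (-24.241,-36.717) [heading=156, draw]
  ]
  -- iteration 3/3 --
  LT 108: heading 156 -> 264
  REPEAT 2 [
    -- iteration 1/2 --
    LT 15: heading 264 -> 279
    FD 1: (-24.241,-36.717) -> (-24.085,-37.705) [heading=279, draw]
    -- iteration 2/2 --
    LT 15: heading 279 -> 294
    FD 1: (-24.085,-37.705) -> (-23.678,-38.619) [heading=294, draw]
  ]
]
BK 6: (-23.678,-38.619) -> (-26.118,-33.137) [heading=294, draw]
BK 19: (-26.118,-33.137) -> (-33.846,-15.78) [heading=294, draw]
LT 60: heading 294 -> 354
RT 108: heading 354 -> 246
LT 60: heading 246 -> 306
Final: pos=(-33.846,-15.78), heading=306, 11 segment(s) drawn
Segments drawn: 11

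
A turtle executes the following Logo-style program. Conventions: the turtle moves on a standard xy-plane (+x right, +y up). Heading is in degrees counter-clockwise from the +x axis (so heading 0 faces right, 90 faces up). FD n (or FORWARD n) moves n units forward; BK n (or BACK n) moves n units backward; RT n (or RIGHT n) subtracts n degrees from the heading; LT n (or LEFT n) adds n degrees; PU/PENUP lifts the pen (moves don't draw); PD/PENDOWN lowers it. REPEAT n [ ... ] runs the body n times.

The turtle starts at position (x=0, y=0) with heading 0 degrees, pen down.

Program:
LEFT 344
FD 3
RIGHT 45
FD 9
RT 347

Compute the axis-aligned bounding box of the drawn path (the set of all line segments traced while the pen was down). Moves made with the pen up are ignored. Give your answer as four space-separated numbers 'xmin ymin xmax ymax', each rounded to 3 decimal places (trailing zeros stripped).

Answer: 0 -8.698 7.247 0

Derivation:
Executing turtle program step by step:
Start: pos=(0,0), heading=0, pen down
LT 344: heading 0 -> 344
FD 3: (0,0) -> (2.884,-0.827) [heading=344, draw]
RT 45: heading 344 -> 299
FD 9: (2.884,-0.827) -> (7.247,-8.698) [heading=299, draw]
RT 347: heading 299 -> 312
Final: pos=(7.247,-8.698), heading=312, 2 segment(s) drawn

Segment endpoints: x in {0, 2.884, 7.247}, y in {-8.698, -0.827, 0}
xmin=0, ymin=-8.698, xmax=7.247, ymax=0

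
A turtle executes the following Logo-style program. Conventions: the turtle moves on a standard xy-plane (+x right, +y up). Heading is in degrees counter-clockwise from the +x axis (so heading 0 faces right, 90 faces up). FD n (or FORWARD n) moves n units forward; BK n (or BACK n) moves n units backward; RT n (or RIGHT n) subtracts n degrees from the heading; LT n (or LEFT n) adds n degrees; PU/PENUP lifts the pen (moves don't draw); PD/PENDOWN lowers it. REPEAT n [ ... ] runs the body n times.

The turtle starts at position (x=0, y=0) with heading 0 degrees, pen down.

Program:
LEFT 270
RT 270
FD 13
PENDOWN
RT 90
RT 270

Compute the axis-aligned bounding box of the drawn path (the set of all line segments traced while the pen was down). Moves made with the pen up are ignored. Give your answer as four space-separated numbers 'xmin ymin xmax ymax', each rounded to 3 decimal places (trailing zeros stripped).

Executing turtle program step by step:
Start: pos=(0,0), heading=0, pen down
LT 270: heading 0 -> 270
RT 270: heading 270 -> 0
FD 13: (0,0) -> (13,0) [heading=0, draw]
PD: pen down
RT 90: heading 0 -> 270
RT 270: heading 270 -> 0
Final: pos=(13,0), heading=0, 1 segment(s) drawn

Segment endpoints: x in {0, 13}, y in {0}
xmin=0, ymin=0, xmax=13, ymax=0

Answer: 0 0 13 0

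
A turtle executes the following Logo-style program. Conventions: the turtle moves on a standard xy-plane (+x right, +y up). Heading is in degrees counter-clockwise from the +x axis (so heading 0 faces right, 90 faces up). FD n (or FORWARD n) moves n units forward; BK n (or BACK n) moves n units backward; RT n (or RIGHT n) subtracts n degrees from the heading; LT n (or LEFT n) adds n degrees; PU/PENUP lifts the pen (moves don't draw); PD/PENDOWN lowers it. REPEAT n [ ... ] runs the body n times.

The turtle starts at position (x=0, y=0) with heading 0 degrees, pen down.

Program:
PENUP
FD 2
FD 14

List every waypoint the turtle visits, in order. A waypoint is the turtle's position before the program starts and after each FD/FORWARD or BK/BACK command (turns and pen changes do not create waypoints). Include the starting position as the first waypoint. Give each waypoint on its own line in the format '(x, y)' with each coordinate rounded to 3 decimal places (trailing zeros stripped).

Executing turtle program step by step:
Start: pos=(0,0), heading=0, pen down
PU: pen up
FD 2: (0,0) -> (2,0) [heading=0, move]
FD 14: (2,0) -> (16,0) [heading=0, move]
Final: pos=(16,0), heading=0, 0 segment(s) drawn
Waypoints (3 total):
(0, 0)
(2, 0)
(16, 0)

Answer: (0, 0)
(2, 0)
(16, 0)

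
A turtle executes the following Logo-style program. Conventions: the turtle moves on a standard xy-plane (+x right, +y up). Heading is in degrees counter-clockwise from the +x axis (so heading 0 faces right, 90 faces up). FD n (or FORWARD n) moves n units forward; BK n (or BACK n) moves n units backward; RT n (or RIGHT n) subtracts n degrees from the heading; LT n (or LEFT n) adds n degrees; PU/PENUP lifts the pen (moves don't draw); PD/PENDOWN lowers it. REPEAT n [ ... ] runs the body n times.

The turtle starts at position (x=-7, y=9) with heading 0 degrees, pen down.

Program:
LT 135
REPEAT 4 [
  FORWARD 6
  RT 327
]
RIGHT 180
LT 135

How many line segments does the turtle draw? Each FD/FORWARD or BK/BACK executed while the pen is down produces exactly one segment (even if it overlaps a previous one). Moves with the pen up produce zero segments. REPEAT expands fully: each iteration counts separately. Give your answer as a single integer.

Executing turtle program step by step:
Start: pos=(-7,9), heading=0, pen down
LT 135: heading 0 -> 135
REPEAT 4 [
  -- iteration 1/4 --
  FD 6: (-7,9) -> (-11.243,13.243) [heading=135, draw]
  RT 327: heading 135 -> 168
  -- iteration 2/4 --
  FD 6: (-11.243,13.243) -> (-17.112,14.49) [heading=168, draw]
  RT 327: heading 168 -> 201
  -- iteration 3/4 --
  FD 6: (-17.112,14.49) -> (-22.713,12.34) [heading=201, draw]
  RT 327: heading 201 -> 234
  -- iteration 4/4 --
  FD 6: (-22.713,12.34) -> (-26.24,7.486) [heading=234, draw]
  RT 327: heading 234 -> 267
]
RT 180: heading 267 -> 87
LT 135: heading 87 -> 222
Final: pos=(-26.24,7.486), heading=222, 4 segment(s) drawn
Segments drawn: 4

Answer: 4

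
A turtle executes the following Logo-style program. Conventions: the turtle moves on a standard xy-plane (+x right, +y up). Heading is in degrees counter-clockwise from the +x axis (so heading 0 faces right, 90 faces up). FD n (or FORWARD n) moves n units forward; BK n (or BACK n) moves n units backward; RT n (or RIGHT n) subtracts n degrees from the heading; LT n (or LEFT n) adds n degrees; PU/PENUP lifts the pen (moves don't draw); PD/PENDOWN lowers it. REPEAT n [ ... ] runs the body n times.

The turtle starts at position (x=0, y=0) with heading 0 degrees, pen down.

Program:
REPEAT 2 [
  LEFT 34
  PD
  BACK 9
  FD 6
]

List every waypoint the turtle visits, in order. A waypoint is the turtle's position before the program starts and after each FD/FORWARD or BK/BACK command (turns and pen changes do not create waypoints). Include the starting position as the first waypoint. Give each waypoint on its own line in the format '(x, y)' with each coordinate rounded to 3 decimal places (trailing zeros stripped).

Answer: (0, 0)
(-7.461, -5.033)
(-2.487, -1.678)
(-5.859, -10.022)
(-3.611, -4.459)

Derivation:
Executing turtle program step by step:
Start: pos=(0,0), heading=0, pen down
REPEAT 2 [
  -- iteration 1/2 --
  LT 34: heading 0 -> 34
  PD: pen down
  BK 9: (0,0) -> (-7.461,-5.033) [heading=34, draw]
  FD 6: (-7.461,-5.033) -> (-2.487,-1.678) [heading=34, draw]
  -- iteration 2/2 --
  LT 34: heading 34 -> 68
  PD: pen down
  BK 9: (-2.487,-1.678) -> (-5.859,-10.022) [heading=68, draw]
  FD 6: (-5.859,-10.022) -> (-3.611,-4.459) [heading=68, draw]
]
Final: pos=(-3.611,-4.459), heading=68, 4 segment(s) drawn
Waypoints (5 total):
(0, 0)
(-7.461, -5.033)
(-2.487, -1.678)
(-5.859, -10.022)
(-3.611, -4.459)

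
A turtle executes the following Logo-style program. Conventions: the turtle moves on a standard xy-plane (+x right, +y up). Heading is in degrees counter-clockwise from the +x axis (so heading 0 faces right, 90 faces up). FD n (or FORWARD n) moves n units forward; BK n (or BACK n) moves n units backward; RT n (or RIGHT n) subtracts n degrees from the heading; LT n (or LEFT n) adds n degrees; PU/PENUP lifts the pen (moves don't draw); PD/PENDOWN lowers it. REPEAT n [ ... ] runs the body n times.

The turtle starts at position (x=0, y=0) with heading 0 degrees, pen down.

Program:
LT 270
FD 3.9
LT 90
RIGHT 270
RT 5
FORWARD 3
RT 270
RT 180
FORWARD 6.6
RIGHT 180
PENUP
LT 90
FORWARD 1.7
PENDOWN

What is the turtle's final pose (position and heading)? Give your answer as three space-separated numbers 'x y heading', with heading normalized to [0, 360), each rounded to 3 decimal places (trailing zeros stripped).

Answer: 6.688 -3.18 265

Derivation:
Executing turtle program step by step:
Start: pos=(0,0), heading=0, pen down
LT 270: heading 0 -> 270
FD 3.9: (0,0) -> (0,-3.9) [heading=270, draw]
LT 90: heading 270 -> 0
RT 270: heading 0 -> 90
RT 5: heading 90 -> 85
FD 3: (0,-3.9) -> (0.261,-0.911) [heading=85, draw]
RT 270: heading 85 -> 175
RT 180: heading 175 -> 355
FD 6.6: (0.261,-0.911) -> (6.836,-1.487) [heading=355, draw]
RT 180: heading 355 -> 175
PU: pen up
LT 90: heading 175 -> 265
FD 1.7: (6.836,-1.487) -> (6.688,-3.18) [heading=265, move]
PD: pen down
Final: pos=(6.688,-3.18), heading=265, 3 segment(s) drawn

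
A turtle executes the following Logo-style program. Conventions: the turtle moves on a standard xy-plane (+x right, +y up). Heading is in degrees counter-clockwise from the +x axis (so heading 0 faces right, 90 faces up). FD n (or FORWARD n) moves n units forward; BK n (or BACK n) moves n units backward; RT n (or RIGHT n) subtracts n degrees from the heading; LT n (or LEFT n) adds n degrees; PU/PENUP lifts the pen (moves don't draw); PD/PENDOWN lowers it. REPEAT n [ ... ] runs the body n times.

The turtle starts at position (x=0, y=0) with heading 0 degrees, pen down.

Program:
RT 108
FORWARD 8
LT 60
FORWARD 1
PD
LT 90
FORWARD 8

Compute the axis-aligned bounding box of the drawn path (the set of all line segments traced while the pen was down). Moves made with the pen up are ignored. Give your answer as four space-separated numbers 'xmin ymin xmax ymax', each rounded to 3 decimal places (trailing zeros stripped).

Executing turtle program step by step:
Start: pos=(0,0), heading=0, pen down
RT 108: heading 0 -> 252
FD 8: (0,0) -> (-2.472,-7.608) [heading=252, draw]
LT 60: heading 252 -> 312
FD 1: (-2.472,-7.608) -> (-1.803,-8.352) [heading=312, draw]
PD: pen down
LT 90: heading 312 -> 42
FD 8: (-1.803,-8.352) -> (4.142,-2.999) [heading=42, draw]
Final: pos=(4.142,-2.999), heading=42, 3 segment(s) drawn

Segment endpoints: x in {-2.472, -1.803, 0, 4.142}, y in {-8.352, -7.608, -2.999, 0}
xmin=-2.472, ymin=-8.352, xmax=4.142, ymax=0

Answer: -2.472 -8.352 4.142 0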